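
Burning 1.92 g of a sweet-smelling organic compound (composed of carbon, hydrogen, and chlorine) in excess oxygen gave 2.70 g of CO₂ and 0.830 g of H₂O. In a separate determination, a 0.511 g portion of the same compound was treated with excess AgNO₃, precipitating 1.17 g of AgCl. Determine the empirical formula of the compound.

C2H3Cl

mol C = 2.70 g CO₂ ÷ 44.009 g/mol = 0.06135 mol
mol H = 2 × 0.830 g H₂O ÷ 18.015 g/mol = 0.09215 mol
From the AgCl data: mol Cl per gram of compound = (1.17 ÷ 143.318) ÷ 0.511 = 0.01598 mol/g, so in the 1.92 g combustion sample mol Cl = 0.03067 mol
Divide by the smallest (0.03067 mol): C 2.000, H 3.004, Cl 1.000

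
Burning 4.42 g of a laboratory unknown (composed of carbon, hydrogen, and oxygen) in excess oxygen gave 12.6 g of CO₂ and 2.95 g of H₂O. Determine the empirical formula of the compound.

mol C = 12.6 g CO₂ ÷ 44.009 g/mol = 0.2863 mol
mol H = 2 × 2.95 g H₂O ÷ 18.015 g/mol = 0.3275 mol
mass O = 4.42 − (3.439 + 0.3301) = 0.6511 g → mol O = 0.6511 ÷ 15.999 = 0.04069 mol
Divide by the smallest (0.04069 mol): C 7.036, H 8.048, O 1.000

C7H8O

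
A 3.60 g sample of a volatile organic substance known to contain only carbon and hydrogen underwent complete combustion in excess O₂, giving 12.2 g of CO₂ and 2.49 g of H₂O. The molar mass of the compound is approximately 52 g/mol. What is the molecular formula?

C4H4

mol C = 12.2 g CO₂ ÷ 44.009 g/mol = 0.2772 mol
mol H = 2 × 2.49 g H₂O ÷ 18.015 g/mol = 0.2764 mol
Divide by the smallest (0.2764 mol): C 1.003, H 1.000
Empirical formula: CH
Empirical-formula mass = 13.02 g/mol; 52 ÷ 13.02 ≈ 4, so the molecular formula is C4H4.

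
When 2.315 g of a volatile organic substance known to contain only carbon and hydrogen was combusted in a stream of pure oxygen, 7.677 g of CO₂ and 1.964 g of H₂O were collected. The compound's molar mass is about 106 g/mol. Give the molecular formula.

C8H10

mol C = 7.677 g CO₂ ÷ 44.009 g/mol = 0.17444 mol
mol H = 2 × 1.964 g H₂O ÷ 18.015 g/mol = 0.21804 mol
Divide by the smallest (0.17444 mol): C 1.000, H 1.250
Multiplying each by 4 gives whole numbers: C 4.00, H 5.00
Empirical formula: C4H5
Empirical-formula mass = 53.08 g/mol; 106 ÷ 53.08 ≈ 2, so the molecular formula is C8H10.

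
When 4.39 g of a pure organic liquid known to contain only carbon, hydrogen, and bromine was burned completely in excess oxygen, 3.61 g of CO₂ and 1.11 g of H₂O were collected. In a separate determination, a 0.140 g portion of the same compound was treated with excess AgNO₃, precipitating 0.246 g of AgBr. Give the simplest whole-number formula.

mol C = 3.61 g CO₂ ÷ 44.009 g/mol = 0.08203 mol
mol H = 2 × 1.11 g H₂O ÷ 18.015 g/mol = 0.1232 mol
From the AgBr data: mol Br per gram of compound = (0.246 ÷ 187.772) ÷ 0.140 = 0.009358 mol/g, so in the 4.39 g combustion sample mol Br = 0.04108 mol
Divide by the smallest (0.04108 mol): C 1.997, H 3.000, Br 1.000

C2H3Br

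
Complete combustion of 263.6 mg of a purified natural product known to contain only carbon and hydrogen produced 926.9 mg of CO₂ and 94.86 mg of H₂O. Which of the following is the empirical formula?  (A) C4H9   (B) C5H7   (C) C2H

(C) C2H

mol C = 0.9269 g CO₂ ÷ 44.009 g/mol = 0.021062 mol
mol H = 2 × 0.09486 g H₂O ÷ 18.015 g/mol = 0.010531 mol
Divide by the smallest (0.010531 mol): C 2.000, H 1.000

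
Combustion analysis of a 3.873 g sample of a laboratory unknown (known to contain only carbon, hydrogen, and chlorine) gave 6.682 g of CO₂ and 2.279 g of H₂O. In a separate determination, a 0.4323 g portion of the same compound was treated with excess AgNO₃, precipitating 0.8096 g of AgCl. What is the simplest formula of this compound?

mol C = 6.682 g CO₂ ÷ 44.009 g/mol = 0.15183 mol
mol H = 2 × 2.279 g H₂O ÷ 18.015 g/mol = 0.25301 mol
From the AgCl data: mol Cl per gram of compound = (0.8096 ÷ 143.318) ÷ 0.4323 = 0.013067 mol/g, so in the 3.873 g combustion sample mol Cl = 0.050609 mol
Divide by the smallest (0.050609 mol): C 3.000, H 4.999, Cl 1.000

C3H5Cl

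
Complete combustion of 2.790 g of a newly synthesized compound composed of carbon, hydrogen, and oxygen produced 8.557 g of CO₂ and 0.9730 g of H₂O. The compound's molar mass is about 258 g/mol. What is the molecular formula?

C18H10O2

mol C = 8.557 g CO₂ ÷ 44.009 g/mol = 0.19444 mol
mol H = 2 × 0.9730 g H₂O ÷ 18.015 g/mol = 0.10802 mol
mass O = 2.790 − (2.3354 + 0.10889) = 0.34573 g → mol O = 0.34573 ÷ 15.999 = 0.021609 mol
Divide by the smallest (0.021609 mol): C 8.998, H 4.999, O 1.000
Empirical formula: C9H5O
Empirical-formula mass = 129.14 g/mol; 258 ÷ 129.14 ≈ 2, so the molecular formula is C18H10O2.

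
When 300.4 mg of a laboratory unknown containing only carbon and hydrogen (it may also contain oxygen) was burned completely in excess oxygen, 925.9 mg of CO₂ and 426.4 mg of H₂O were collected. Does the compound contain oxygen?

no

mol C = 0.9259 g CO₂ ÷ 44.009 g/mol = 0.021039 mol
mol H = 2 × 0.4264 g H₂O ÷ 18.015 g/mol = 0.047338 mol
C and H together account for 0.30042 g — essentially the entire 0.3004 g sample — so the compound contains no oxygen.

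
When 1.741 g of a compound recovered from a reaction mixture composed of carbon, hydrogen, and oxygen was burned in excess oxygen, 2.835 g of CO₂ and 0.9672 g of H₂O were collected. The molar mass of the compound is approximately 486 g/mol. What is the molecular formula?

mol C = 2.835 g CO₂ ÷ 44.009 g/mol = 0.064419 mol
mol H = 2 × 0.9672 g H₂O ÷ 18.015 g/mol = 0.10738 mol
mass O = 1.741 − (0.77373 + 0.10824) = 0.85903 g → mol O = 0.85903 ÷ 15.999 = 0.053693 mol
Divide by the smallest (0.053693 mol): C 1.200, H 2.000, O 1.000
Multiplying each by 5 gives whole numbers: C 6.00, H 10.00, O 5.00
Empirical formula: C6H10O5
Empirical-formula mass = 162.14 g/mol; 486 ÷ 162.14 ≈ 3, so the molecular formula is C18H30O15.

C18H30O15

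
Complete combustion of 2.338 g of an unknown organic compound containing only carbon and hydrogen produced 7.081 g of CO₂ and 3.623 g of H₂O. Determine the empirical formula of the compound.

mol C = 7.081 g CO₂ ÷ 44.009 g/mol = 0.16090 mol
mol H = 2 × 3.623 g H₂O ÷ 18.015 g/mol = 0.40222 mol
Divide by the smallest (0.16090 mol): C 1.000, H 2.500
Multiplying each by 2 gives whole numbers: C 2.00, H 5.00

C2H5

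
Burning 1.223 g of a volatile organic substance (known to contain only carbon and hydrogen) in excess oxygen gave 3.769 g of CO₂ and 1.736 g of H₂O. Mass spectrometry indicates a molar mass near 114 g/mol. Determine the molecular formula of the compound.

C8H18

mol C = 3.769 g CO₂ ÷ 44.009 g/mol = 0.085642 mol
mol H = 2 × 1.736 g H₂O ÷ 18.015 g/mol = 0.19273 mol
Divide by the smallest (0.085642 mol): C 1.000, H 2.250
Multiplying each by 4 gives whole numbers: C 4.00, H 9.00
Empirical formula: C4H9
Empirical-formula mass = 57.12 g/mol; 114 ÷ 57.12 ≈ 2, so the molecular formula is C8H18.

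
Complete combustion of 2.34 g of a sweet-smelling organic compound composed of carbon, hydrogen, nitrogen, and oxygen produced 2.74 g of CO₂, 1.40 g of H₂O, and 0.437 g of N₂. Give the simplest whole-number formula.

mol C = 2.74 g CO₂ ÷ 44.009 g/mol = 0.06226 mol
mol H = 2 × 1.40 g H₂O ÷ 18.015 g/mol = 0.1554 mol
mol N = 2 × 0.437 g N₂ ÷ 28.014 g/mol = 0.03120 mol
mass O = 2.34 − (0.7478 + 0.1567 + 0.4370) = 0.9985 g → mol O = 0.9985 ÷ 15.999 = 0.06241 mol
Divide by the smallest (0.03120 mol): C 1.996, H 4.982, N 1.000, O 2.000

C2H5NO2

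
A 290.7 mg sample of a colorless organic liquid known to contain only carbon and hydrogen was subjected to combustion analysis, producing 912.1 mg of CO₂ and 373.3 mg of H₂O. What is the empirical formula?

mol C = 0.9121 g CO₂ ÷ 44.009 g/mol = 0.020725 mol
mol H = 2 × 0.3733 g H₂O ÷ 18.015 g/mol = 0.041443 mol
Divide by the smallest (0.020725 mol): C 1.000, H 2.000

CH2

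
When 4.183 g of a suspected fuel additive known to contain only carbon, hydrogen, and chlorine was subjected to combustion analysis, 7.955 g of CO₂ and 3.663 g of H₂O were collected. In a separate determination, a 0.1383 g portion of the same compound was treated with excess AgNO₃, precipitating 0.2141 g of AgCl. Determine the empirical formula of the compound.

C4H9Cl

mol C = 7.955 g CO₂ ÷ 44.009 g/mol = 0.18076 mol
mol H = 2 × 3.663 g H₂O ÷ 18.015 g/mol = 0.40666 mol
From the AgCl data: mol Cl per gram of compound = (0.2141 ÷ 143.318) ÷ 0.1383 = 0.010802 mol/g, so in the 4.183 g combustion sample mol Cl = 0.045184 mol
Divide by the smallest (0.045184 mol): C 4.001, H 9.000, Cl 1.000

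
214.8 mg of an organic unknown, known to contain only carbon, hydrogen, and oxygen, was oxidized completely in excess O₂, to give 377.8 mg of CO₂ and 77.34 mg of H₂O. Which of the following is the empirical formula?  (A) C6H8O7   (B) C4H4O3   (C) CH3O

(B) C4H4O3

mol C = 0.3778 g CO₂ ÷ 44.009 g/mol = 0.0085846 mol
mol H = 2 × 0.07734 g H₂O ÷ 18.015 g/mol = 0.0085862 mol
mass O = 0.2148 − (0.10311 + 0.0086549) = 0.10304 g → mol O = 0.10304 ÷ 15.999 = 0.0064401 mol
Divide by the smallest (0.0064401 mol): C 1.333, H 1.333, O 1.000
Multiplying each by 3 gives whole numbers: C 4.00, H 4.00, O 3.00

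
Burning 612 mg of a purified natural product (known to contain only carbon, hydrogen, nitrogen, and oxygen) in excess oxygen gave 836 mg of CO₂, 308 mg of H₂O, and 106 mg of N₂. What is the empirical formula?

mol C = 0.836 g CO₂ ÷ 44.009 g/mol = 0.01900 mol
mol H = 2 × 0.308 g H₂O ÷ 18.015 g/mol = 0.03419 mol
mol N = 2 × 0.106 g N₂ ÷ 28.014 g/mol = 0.007568 mol
mass O = 0.612 − (0.2282 + 0.03447 + 0.1060) = 0.2434 g → mol O = 0.2434 ÷ 15.999 = 0.01521 mol
Divide by the smallest (0.007568 mol): C 2.510, H 4.518, N 1.000, O 2.010
Multiplying each by 2 gives whole numbers: C 5.02, H 9.04, N 2.00, O 4.02

C5H9N2O4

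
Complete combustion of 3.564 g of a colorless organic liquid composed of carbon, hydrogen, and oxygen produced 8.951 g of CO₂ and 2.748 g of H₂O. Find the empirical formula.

C4H6O

mol C = 8.951 g CO₂ ÷ 44.009 g/mol = 0.20339 mol
mol H = 2 × 2.748 g H₂O ÷ 18.015 g/mol = 0.30508 mol
mass O = 3.564 − (2.4429 + 0.30752) = 0.81356 g → mol O = 0.81356 ÷ 15.999 = 0.050851 mol
Divide by the smallest (0.050851 mol): C 4.000, H 6.000, O 1.000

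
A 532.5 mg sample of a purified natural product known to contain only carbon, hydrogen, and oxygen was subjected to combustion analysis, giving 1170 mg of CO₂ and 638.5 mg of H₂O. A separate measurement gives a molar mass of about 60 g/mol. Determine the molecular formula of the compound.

C3H8O

mol C = 1.170 g CO₂ ÷ 44.009 g/mol = 0.026585 mol
mol H = 2 × 0.6385 g H₂O ÷ 18.015 g/mol = 0.070885 mol
mass O = 0.5325 − (0.31932 + 0.071452) = 0.14173 g → mol O = 0.14173 ÷ 15.999 = 0.0088586 mol
Divide by the smallest (0.0088586 mol): C 3.001, H 8.002, O 1.000
Empirical formula: C3H8O
Empirical-formula mass = 60.10 g/mol; 60 ÷ 60.10 ≈ 1, so the molecular formula is C3H8O.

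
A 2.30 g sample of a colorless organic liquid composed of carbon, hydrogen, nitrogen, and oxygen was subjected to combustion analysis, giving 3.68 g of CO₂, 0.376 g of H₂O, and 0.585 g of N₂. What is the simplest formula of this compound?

C2HNO

mol C = 3.68 g CO₂ ÷ 44.009 g/mol = 0.08362 mol
mol H = 2 × 0.376 g H₂O ÷ 18.015 g/mol = 0.04174 mol
mol N = 2 × 0.585 g N₂ ÷ 28.014 g/mol = 0.04176 mol
mass O = 2.30 − (1.004 + 0.04208 + 0.5850) = 0.6686 g → mol O = 0.6686 ÷ 15.999 = 0.04179 mol
Divide by the smallest (0.04174 mol): C 2.003, H 1.000, N 1.001, O 1.001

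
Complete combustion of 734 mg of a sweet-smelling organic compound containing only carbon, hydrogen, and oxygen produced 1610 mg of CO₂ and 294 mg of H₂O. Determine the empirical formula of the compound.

mol C = 1.61 g CO₂ ÷ 44.009 g/mol = 0.03658 mol
mol H = 2 × 0.294 g H₂O ÷ 18.015 g/mol = 0.03264 mol
mass O = 0.734 − (0.4394 + 0.03290) = 0.2617 g → mol O = 0.2617 ÷ 15.999 = 0.01636 mol
Divide by the smallest (0.01636 mol): C 2.237, H 1.995, O 1.000
Multiplying each by 4 gives whole numbers: C 8.95, H 7.98, O 4.00

C9H8O4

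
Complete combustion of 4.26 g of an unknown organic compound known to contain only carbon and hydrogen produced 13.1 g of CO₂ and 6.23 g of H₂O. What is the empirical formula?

C3H7

mol C = 13.1 g CO₂ ÷ 44.009 g/mol = 0.2977 mol
mol H = 2 × 6.23 g H₂O ÷ 18.015 g/mol = 0.6916 mol
Divide by the smallest (0.2977 mol): C 1.000, H 2.324
Multiplying each by 3 gives whole numbers: C 3.00, H 6.97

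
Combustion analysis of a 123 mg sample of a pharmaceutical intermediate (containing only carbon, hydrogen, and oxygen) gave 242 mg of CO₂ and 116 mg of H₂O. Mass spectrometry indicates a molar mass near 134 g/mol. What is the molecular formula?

mol C = 0.242 g CO₂ ÷ 44.009 g/mol = 0.005499 mol
mol H = 2 × 0.116 g H₂O ÷ 18.015 g/mol = 0.01288 mol
mass O = 0.123 − (0.06605 + 0.01298) = 0.04397 g → mol O = 0.04397 ÷ 15.999 = 0.002748 mol
Divide by the smallest (0.002748 mol): C 2.001, H 4.686, O 1.000
Multiplying each by 3 gives whole numbers: C 6.00, H 14.06, O 3.00
Empirical formula: C6H14O3
Empirical-formula mass = 134.18 g/mol; 134 ÷ 134.18 ≈ 1, so the molecular formula is C6H14O3.

C6H14O3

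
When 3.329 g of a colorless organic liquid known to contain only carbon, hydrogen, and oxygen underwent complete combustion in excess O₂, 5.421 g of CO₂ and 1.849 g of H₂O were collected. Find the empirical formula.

mol C = 5.421 g CO₂ ÷ 44.009 g/mol = 0.12318 mol
mol H = 2 × 1.849 g H₂O ÷ 18.015 g/mol = 0.20527 mol
mass O = 3.329 − (1.4795 + 0.20692) = 1.6426 g → mol O = 1.6426 ÷ 15.999 = 0.10267 mol
Divide by the smallest (0.10267 mol): C 1.200, H 1.999, O 1.000
Multiplying each by 5 gives whole numbers: C 6.00, H 10.00, O 5.00

C6H10O5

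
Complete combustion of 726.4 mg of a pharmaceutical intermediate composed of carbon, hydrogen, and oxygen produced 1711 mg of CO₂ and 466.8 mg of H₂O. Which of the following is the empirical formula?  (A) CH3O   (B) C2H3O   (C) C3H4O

(C) C3H4O

mol C = 1.711 g CO₂ ÷ 44.009 g/mol = 0.038878 mol
mol H = 2 × 0.4668 g H₂O ÷ 18.015 g/mol = 0.051823 mol
mass O = 0.7264 − (0.46697 + 0.052238) = 0.20719 g → mol O = 0.20719 ÷ 15.999 = 0.012950 mol
Divide by the smallest (0.012950 mol): C 3.002, H 4.002, O 1.000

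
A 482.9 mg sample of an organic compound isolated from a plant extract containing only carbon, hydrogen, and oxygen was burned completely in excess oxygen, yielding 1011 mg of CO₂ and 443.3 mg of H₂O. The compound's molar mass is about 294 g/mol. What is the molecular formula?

C14H30O6

mol C = 1.011 g CO₂ ÷ 44.009 g/mol = 0.022973 mol
mol H = 2 × 0.4433 g H₂O ÷ 18.015 g/mol = 0.049215 mol
mass O = 0.4829 − (0.27592 + 0.049608) = 0.15737 g → mol O = 0.15737 ÷ 15.999 = 0.0098361 mol
Divide by the smallest (0.0098361 mol): C 2.336, H 5.003, O 1.000
Multiplying each by 3 gives whole numbers: C 7.01, H 15.01, O 3.00
Empirical formula: C7H15O3
Empirical-formula mass = 147.19 g/mol; 294 ÷ 147.19 ≈ 2, so the molecular formula is C14H30O6.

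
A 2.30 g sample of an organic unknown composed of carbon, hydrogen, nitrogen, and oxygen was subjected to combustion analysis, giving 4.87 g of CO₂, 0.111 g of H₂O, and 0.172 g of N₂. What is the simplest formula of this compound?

C9HNO4

mol C = 4.87 g CO₂ ÷ 44.009 g/mol = 0.1107 mol
mol H = 2 × 0.111 g H₂O ÷ 18.015 g/mol = 0.01232 mol
mol N = 2 × 0.172 g N₂ ÷ 28.014 g/mol = 0.01228 mol
mass O = 2.30 − (1.329 + 0.01242 + 0.1720) = 0.7865 g → mol O = 0.7865 ÷ 15.999 = 0.04916 mol
Divide by the smallest (0.01228 mol): C 9.012, H 1.004, N 1.000, O 4.003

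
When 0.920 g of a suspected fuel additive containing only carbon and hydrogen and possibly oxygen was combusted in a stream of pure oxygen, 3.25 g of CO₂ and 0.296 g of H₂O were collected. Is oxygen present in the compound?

mol C = 3.25 g CO₂ ÷ 44.009 g/mol = 0.07385 mol
mol H = 2 × 0.296 g H₂O ÷ 18.015 g/mol = 0.03286 mol
C and H together account for 0.9201 g — essentially the entire 0.920 g sample — so the compound contains no oxygen.

no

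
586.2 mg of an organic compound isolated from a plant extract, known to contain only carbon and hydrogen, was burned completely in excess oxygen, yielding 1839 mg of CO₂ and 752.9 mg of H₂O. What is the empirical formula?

mol C = 1.839 g CO₂ ÷ 44.009 g/mol = 0.041787 mol
mol H = 2 × 0.7529 g H₂O ÷ 18.015 g/mol = 0.083586 mol
Divide by the smallest (0.041787 mol): C 1.000, H 2.000

CH2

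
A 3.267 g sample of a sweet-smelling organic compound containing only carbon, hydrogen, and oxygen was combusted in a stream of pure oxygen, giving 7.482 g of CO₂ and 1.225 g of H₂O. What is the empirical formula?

mol C = 7.482 g CO₂ ÷ 44.009 g/mol = 0.17001 mol
mol H = 2 × 1.225 g H₂O ÷ 18.015 g/mol = 0.13600 mol
mass O = 3.267 − (2.0420 + 0.13709) = 1.0879 g → mol O = 1.0879 ÷ 15.999 = 0.067999 mol
Divide by the smallest (0.067999 mol): C 2.500, H 2.000, O 1.000
Multiplying each by 2 gives whole numbers: C 5.00, H 4.00, O 2.00

C5H4O2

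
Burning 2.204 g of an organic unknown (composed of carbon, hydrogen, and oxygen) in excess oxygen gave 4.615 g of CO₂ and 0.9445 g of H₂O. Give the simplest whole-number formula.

C2H2O

mol C = 4.615 g CO₂ ÷ 44.009 g/mol = 0.10486 mol
mol H = 2 × 0.9445 g H₂O ÷ 18.015 g/mol = 0.10486 mol
mass O = 2.204 − (1.2595 + 0.10570) = 0.83877 g → mol O = 0.83877 ÷ 15.999 = 0.052427 mol
Divide by the smallest (0.052427 mol): C 2.000, H 2.000, O 1.000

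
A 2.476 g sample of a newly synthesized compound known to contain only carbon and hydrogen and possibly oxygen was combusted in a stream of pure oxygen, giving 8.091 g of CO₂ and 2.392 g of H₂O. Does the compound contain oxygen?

no

mol C = 8.091 g CO₂ ÷ 44.009 g/mol = 0.18385 mol
mol H = 2 × 2.392 g H₂O ÷ 18.015 g/mol = 0.26556 mol
C and H together account for 2.4759 g — essentially the entire 2.476 g sample — so the compound contains no oxygen.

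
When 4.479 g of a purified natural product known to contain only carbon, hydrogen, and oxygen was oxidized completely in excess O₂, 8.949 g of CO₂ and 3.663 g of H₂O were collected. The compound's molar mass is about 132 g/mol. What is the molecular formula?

C6H12O3

mol C = 8.949 g CO₂ ÷ 44.009 g/mol = 0.20334 mol
mol H = 2 × 3.663 g H₂O ÷ 18.015 g/mol = 0.40666 mol
mass O = 4.479 − (2.4424 + 0.40991) = 1.6267 g → mol O = 1.6267 ÷ 15.999 = 0.10168 mol
Divide by the smallest (0.10168 mol): C 2.000, H 4.000, O 1.000
Empirical formula: C2H4O
Empirical-formula mass = 44.05 g/mol; 132 ÷ 44.05 ≈ 3, so the molecular formula is C6H12O3.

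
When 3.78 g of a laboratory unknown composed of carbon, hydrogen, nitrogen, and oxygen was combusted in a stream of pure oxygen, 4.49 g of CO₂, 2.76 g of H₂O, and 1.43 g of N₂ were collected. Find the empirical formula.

mol C = 4.49 g CO₂ ÷ 44.009 g/mol = 0.1020 mol
mol H = 2 × 2.76 g H₂O ÷ 18.015 g/mol = 0.3064 mol
mol N = 2 × 1.43 g N₂ ÷ 28.014 g/mol = 0.1021 mol
mass O = 3.78 − (1.225 + 0.3089 + 1.430) = 0.8157 g → mol O = 0.8157 ÷ 15.999 = 0.05099 mol
Divide by the smallest (0.05099 mol): C 2.001, H 6.010, N 2.002, O 1.000

C2H6N2O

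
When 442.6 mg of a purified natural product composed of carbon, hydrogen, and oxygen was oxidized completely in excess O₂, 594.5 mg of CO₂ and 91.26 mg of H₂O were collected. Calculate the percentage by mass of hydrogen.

2.31%

mol C = 0.5945 g CO₂ ÷ 44.009 g/mol = 0.013509 mol
mol H = 2 × 0.09126 g H₂O ÷ 18.015 g/mol = 0.010132 mol
mass O = 0.4426 − (0.16225 + 0.010213) = 0.27014 g → mol O = 0.27014 ÷ 15.999 = 0.016885 mol
mass % H = 0.010213 g ÷ 0.4426 g × 100%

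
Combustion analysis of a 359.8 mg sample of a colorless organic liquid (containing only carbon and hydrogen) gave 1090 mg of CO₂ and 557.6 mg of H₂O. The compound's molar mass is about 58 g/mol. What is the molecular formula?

mol C = 1.090 g CO₂ ÷ 44.009 g/mol = 0.024768 mol
mol H = 2 × 0.5576 g H₂O ÷ 18.015 g/mol = 0.061904 mol
Divide by the smallest (0.024768 mol): C 1.000, H 2.499
Multiplying each by 2 gives whole numbers: C 2.00, H 5.00
Empirical formula: C2H5
Empirical-formula mass = 29.06 g/mol; 58 ÷ 29.06 ≈ 2, so the molecular formula is C4H10.

C4H10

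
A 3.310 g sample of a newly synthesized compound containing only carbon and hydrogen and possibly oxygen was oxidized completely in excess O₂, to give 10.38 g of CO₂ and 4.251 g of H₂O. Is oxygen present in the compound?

no

mol C = 10.38 g CO₂ ÷ 44.009 g/mol = 0.23586 mol
mol H = 2 × 4.251 g H₂O ÷ 18.015 g/mol = 0.47194 mol
C and H together account for 3.3086 g — essentially the entire 3.310 g sample — so the compound contains no oxygen.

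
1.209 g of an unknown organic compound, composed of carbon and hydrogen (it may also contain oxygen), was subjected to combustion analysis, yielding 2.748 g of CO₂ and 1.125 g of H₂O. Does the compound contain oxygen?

yes

mol C = 2.748 g CO₂ ÷ 44.009 g/mol = 0.062442 mol
mol H = 2 × 1.125 g H₂O ÷ 18.015 g/mol = 0.12490 mol
C and H account for only 0.87588 g of the 1.209 g sample; the remaining 0.33312 g must be oxygen.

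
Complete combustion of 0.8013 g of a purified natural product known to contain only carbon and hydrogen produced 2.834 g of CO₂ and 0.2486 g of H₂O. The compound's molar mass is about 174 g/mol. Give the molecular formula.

C14H6

mol C = 2.834 g CO₂ ÷ 44.009 g/mol = 0.064396 mol
mol H = 2 × 0.2486 g H₂O ÷ 18.015 g/mol = 0.027599 mol
Divide by the smallest (0.027599 mol): C 2.333, H 1.000
Multiplying each by 3 gives whole numbers: C 7.00, H 3.00
Empirical formula: C7H3
Empirical-formula mass = 87.10 g/mol; 174 ÷ 87.10 ≈ 2, so the molecular formula is C14H6.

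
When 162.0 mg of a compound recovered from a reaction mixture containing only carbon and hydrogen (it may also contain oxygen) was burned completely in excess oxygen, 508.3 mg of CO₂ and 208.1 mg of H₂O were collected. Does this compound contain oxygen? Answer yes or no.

no

mol C = 0.5083 g CO₂ ÷ 44.009 g/mol = 0.011550 mol
mol H = 2 × 0.2081 g H₂O ÷ 18.015 g/mol = 0.023103 mol
C and H together account for 0.16201 g — essentially the entire 0.1620 g sample — so the compound contains no oxygen.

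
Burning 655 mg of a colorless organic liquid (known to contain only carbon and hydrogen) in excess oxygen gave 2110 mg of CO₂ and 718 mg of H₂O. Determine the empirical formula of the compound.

mol C = 2.11 g CO₂ ÷ 44.009 g/mol = 0.04794 mol
mol H = 2 × 0.718 g H₂O ÷ 18.015 g/mol = 0.07971 mol
Divide by the smallest (0.04794 mol): C 1.000, H 1.663
Multiplying each by 3 gives whole numbers: C 3.00, H 4.99

C3H5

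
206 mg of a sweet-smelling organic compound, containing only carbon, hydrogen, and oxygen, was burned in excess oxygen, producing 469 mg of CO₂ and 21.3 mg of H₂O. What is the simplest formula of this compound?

C9H2O4

mol C = 0.469 g CO₂ ÷ 44.009 g/mol = 0.01066 mol
mol H = 2 × 0.0213 g H₂O ÷ 18.015 g/mol = 0.002365 mol
mass O = 0.206 − (0.1280 + 0.002384) = 0.07562 g → mol O = 0.07562 ÷ 15.999 = 0.004726 mol
Divide by the smallest (0.002365 mol): C 4.507, H 1.000, O 1.999
Multiplying each by 2 gives whole numbers: C 9.01, H 2.00, O 4.00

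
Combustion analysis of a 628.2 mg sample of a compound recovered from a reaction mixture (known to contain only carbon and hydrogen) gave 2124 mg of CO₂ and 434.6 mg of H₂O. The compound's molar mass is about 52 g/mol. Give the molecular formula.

mol C = 2.124 g CO₂ ÷ 44.009 g/mol = 0.048263 mol
mol H = 2 × 0.4346 g H₂O ÷ 18.015 g/mol = 0.048249 mol
Divide by the smallest (0.048249 mol): C 1.000, H 1.000
Empirical formula: CH
Empirical-formula mass = 13.02 g/mol; 52 ÷ 13.02 ≈ 4, so the molecular formula is C4H4.

C4H4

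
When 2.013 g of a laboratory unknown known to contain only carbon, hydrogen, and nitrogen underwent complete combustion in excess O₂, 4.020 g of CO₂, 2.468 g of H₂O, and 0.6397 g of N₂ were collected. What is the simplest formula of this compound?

mol C = 4.020 g CO₂ ÷ 44.009 g/mol = 0.091345 mol
mol H = 2 × 2.468 g H₂O ÷ 18.015 g/mol = 0.27399 mol
mol N = 2 × 0.6397 g N₂ ÷ 28.014 g/mol = 0.045670 mol
Divide by the smallest (0.045670 mol): C 2.000, H 5.999, N 1.000

C2H6N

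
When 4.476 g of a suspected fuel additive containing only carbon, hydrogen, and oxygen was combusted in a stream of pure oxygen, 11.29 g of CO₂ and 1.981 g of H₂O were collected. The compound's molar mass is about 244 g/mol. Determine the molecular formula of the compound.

mol C = 11.29 g CO₂ ÷ 44.009 g/mol = 0.25654 mol
mol H = 2 × 1.981 g H₂O ÷ 18.015 g/mol = 0.21993 mol
mass O = 4.476 − (3.0813 + 0.22169) = 1.1730 g → mol O = 1.1730 ÷ 15.999 = 0.073319 mol
Divide by the smallest (0.073319 mol): C 3.499, H 3.000, O 1.000
Multiplying each by 2 gives whole numbers: C 7.00, H 6.00, O 2.00
Empirical formula: C7H6O2
Empirical-formula mass = 122.12 g/mol; 244 ÷ 122.12 ≈ 2, so the molecular formula is C14H12O4.

C14H12O4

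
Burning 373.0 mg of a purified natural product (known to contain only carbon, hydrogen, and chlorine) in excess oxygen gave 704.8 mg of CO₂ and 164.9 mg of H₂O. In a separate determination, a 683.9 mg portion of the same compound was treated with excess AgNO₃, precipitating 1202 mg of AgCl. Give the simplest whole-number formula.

mol C = 0.7048 g CO₂ ÷ 44.009 g/mol = 0.016015 mol
mol H = 2 × 0.1649 g H₂O ÷ 18.015 g/mol = 0.018307 mol
From the AgCl data: mol Cl per gram of compound = (1.202 ÷ 143.318) ÷ 0.6839 = 0.012263 mol/g, so in the 0.3730 g combustion sample mol Cl = 0.0045743 mol
Divide by the smallest (0.0045743 mol): C 3.501, H 4.002, Cl 1.000
Multiplying each by 2 gives whole numbers: C 7.00, H 8.00, Cl 2.00

C7H8Cl2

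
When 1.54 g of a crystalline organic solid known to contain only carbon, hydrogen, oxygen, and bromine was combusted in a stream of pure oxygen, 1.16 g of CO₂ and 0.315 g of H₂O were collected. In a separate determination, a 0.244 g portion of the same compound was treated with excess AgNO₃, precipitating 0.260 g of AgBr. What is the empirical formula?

C6H8Br2O7

mol C = 1.16 g CO₂ ÷ 44.009 g/mol = 0.02636 mol
mol H = 2 × 0.315 g H₂O ÷ 18.015 g/mol = 0.03497 mol
From the AgBr data: mol Br per gram of compound = (0.260 ÷ 187.772) ÷ 0.244 = 0.005675 mol/g, so in the 1.54 g combustion sample mol Br = 0.008739 mol
mass O = 1.54 − (0.3166 + 0.03525 + 0.6983) = 0.4899 g → mol O = 0.4899 ÷ 15.999 = 0.03062 mol
Divide by the smallest (0.008739 mol): C 3.016, H 4.002, Br 1.000, O 3.504
Multiplying each by 2 gives whole numbers: C 6.03, H 8.00, Br 2.00, O 7.01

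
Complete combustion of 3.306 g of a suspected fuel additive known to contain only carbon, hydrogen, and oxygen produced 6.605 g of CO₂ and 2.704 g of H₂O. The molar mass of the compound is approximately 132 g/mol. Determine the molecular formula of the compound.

mol C = 6.605 g CO₂ ÷ 44.009 g/mol = 0.15008 mol
mol H = 2 × 2.704 g H₂O ÷ 18.015 g/mol = 0.30019 mol
mass O = 3.306 − (1.8026 + 0.30260) = 1.2008 g → mol O = 1.2008 ÷ 15.999 = 0.075052 mol
Divide by the smallest (0.075052 mol): C 2.000, H 4.000, O 1.000
Empirical formula: C2H4O
Empirical-formula mass = 44.05 g/mol; 132 ÷ 44.05 ≈ 3, so the molecular formula is C6H12O3.

C6H12O3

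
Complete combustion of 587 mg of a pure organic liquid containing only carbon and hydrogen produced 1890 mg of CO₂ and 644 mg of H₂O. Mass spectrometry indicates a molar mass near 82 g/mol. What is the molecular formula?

C6H10

mol C = 1.89 g CO₂ ÷ 44.009 g/mol = 0.04295 mol
mol H = 2 × 0.644 g H₂O ÷ 18.015 g/mol = 0.07150 mol
Divide by the smallest (0.04295 mol): C 1.000, H 1.665
Multiplying each by 3 gives whole numbers: C 3.00, H 4.99
Empirical formula: C3H5
Empirical-formula mass = 41.07 g/mol; 82 ÷ 41.07 ≈ 2, so the molecular formula is C6H10.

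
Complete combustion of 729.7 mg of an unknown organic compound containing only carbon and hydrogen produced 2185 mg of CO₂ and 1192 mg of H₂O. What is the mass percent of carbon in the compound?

81.72%

mol C = 2.185 g CO₂ ÷ 44.009 g/mol = 0.049649 mol
mol H = 2 × 1.192 g H₂O ÷ 18.015 g/mol = 0.13233 mol
mass % C = 0.59633 g ÷ 0.7297 g × 100%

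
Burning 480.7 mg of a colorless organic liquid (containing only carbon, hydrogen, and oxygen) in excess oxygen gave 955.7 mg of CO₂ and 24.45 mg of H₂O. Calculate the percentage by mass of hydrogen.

0.57%

mol C = 0.9557 g CO₂ ÷ 44.009 g/mol = 0.021716 mol
mol H = 2 × 0.02445 g H₂O ÷ 18.015 g/mol = 0.0027144 mol
mass O = 0.4807 − (0.26083 + 0.0027361) = 0.21713 g → mol O = 0.21713 ÷ 15.999 = 0.013572 mol
mass % H = 0.0027361 g ÷ 0.4807 g × 100%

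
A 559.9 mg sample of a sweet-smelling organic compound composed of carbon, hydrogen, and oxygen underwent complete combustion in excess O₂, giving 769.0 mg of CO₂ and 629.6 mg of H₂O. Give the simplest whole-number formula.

mol C = 0.7690 g CO₂ ÷ 44.009 g/mol = 0.017474 mol
mol H = 2 × 0.6296 g H₂O ÷ 18.015 g/mol = 0.069897 mol
mass O = 0.5599 − (0.20988 + 0.070456) = 0.27957 g → mol O = 0.27957 ÷ 15.999 = 0.017474 mol
Divide by the smallest (0.017474 mol): C 1.000, H 4.000, O 1.000

CH4O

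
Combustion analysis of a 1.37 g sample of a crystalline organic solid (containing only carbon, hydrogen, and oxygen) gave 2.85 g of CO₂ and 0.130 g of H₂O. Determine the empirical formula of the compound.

C9H2O5

mol C = 2.85 g CO₂ ÷ 44.009 g/mol = 0.06476 mol
mol H = 2 × 0.130 g H₂O ÷ 18.015 g/mol = 0.01443 mol
mass O = 1.37 − (0.7778 + 0.01455) = 0.5776 g → mol O = 0.5776 ÷ 15.999 = 0.03610 mol
Divide by the smallest (0.01443 mol): C 4.487, H 1.000, O 2.502
Multiplying each by 2 gives whole numbers: C 8.97, H 2.00, O 5.00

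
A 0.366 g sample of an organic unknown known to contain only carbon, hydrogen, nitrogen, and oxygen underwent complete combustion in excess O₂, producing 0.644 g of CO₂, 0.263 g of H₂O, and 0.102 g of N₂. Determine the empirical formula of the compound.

mol C = 0.644 g CO₂ ÷ 44.009 g/mol = 0.01463 mol
mol H = 2 × 0.263 g H₂O ÷ 18.015 g/mol = 0.02920 mol
mol N = 2 × 0.102 g N₂ ÷ 28.014 g/mol = 0.007282 mol
mass O = 0.366 − (0.1758 + 0.02943 + 0.1020) = 0.05881 g → mol O = 0.05881 ÷ 15.999 = 0.003676 mol
Divide by the smallest (0.003676 mol): C 3.981, H 7.944, N 1.981, O 1.000

C4H8N2O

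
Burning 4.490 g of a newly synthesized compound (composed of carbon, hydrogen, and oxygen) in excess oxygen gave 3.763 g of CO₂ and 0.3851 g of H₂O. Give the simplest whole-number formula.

C2HO5

mol C = 3.763 g CO₂ ÷ 44.009 g/mol = 0.085505 mol
mol H = 2 × 0.3851 g H₂O ÷ 18.015 g/mol = 0.042753 mol
mass O = 4.490 − (1.0270 + 0.043095) = 3.4199 g → mol O = 3.4199 ÷ 15.999 = 0.21376 mol
Divide by the smallest (0.042753 mol): C 2.000, H 1.000, O 5.000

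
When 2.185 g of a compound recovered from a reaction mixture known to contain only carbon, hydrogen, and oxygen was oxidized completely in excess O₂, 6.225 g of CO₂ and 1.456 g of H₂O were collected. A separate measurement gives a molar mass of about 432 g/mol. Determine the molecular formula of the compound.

C28H32O4

mol C = 6.225 g CO₂ ÷ 44.009 g/mol = 0.14145 mol
mol H = 2 × 1.456 g H₂O ÷ 18.015 g/mol = 0.16164 mol
mass O = 2.185 − (1.6989 + 0.16294) = 0.32313 g → mol O = 0.32313 ÷ 15.999 = 0.020197 mol
Divide by the smallest (0.020197 mol): C 7.004, H 8.003, O 1.000
Empirical formula: C7H8O
Empirical-formula mass = 108.14 g/mol; 432 ÷ 108.14 ≈ 4, so the molecular formula is C28H32O4.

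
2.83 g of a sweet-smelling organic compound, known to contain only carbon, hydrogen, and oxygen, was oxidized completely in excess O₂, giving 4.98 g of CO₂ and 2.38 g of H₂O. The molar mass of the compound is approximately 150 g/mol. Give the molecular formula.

C6H14O4

mol C = 4.98 g CO₂ ÷ 44.009 g/mol = 0.1132 mol
mol H = 2 × 2.38 g H₂O ÷ 18.015 g/mol = 0.2642 mol
mass O = 2.83 − (1.359 + 0.2663) = 1.205 g → mol O = 1.205 ÷ 15.999 = 0.07529 mol
Divide by the smallest (0.07529 mol): C 1.503, H 3.510, O 1.000
Multiplying each by 2 gives whole numbers: C 3.01, H 7.02, O 2.00
Empirical formula: C3H7O2
Empirical-formula mass = 75.09 g/mol; 150 ÷ 75.09 ≈ 2, so the molecular formula is C6H14O4.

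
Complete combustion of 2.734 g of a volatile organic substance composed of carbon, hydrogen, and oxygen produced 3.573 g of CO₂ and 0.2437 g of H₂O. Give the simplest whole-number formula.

mol C = 3.573 g CO₂ ÷ 44.009 g/mol = 0.081188 mol
mol H = 2 × 0.2437 g H₂O ÷ 18.015 g/mol = 0.027055 mol
mass O = 2.734 − (0.97515 + 0.027272) = 1.7316 g → mol O = 1.7316 ÷ 15.999 = 0.10823 mol
Divide by the smallest (0.027055 mol): C 3.001, H 1.000, O 4.000

C3HO4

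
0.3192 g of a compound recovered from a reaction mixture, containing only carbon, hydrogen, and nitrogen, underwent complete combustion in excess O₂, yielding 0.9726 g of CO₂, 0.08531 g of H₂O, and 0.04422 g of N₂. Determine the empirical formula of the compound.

C7H3N

mol C = 0.9726 g CO₂ ÷ 44.009 g/mol = 0.022100 mol
mol H = 2 × 0.08531 g H₂O ÷ 18.015 g/mol = 0.0094710 mol
mol N = 2 × 0.04422 g N₂ ÷ 28.014 g/mol = 0.0031570 mol
Divide by the smallest (0.0031570 mol): C 7.000, H 3.000, N 1.000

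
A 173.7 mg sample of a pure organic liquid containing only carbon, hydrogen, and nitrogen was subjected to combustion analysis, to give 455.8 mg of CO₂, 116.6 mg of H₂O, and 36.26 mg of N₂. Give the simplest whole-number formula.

C4H5N

mol C = 0.4558 g CO₂ ÷ 44.009 g/mol = 0.010357 mol
mol H = 2 × 0.1166 g H₂O ÷ 18.015 g/mol = 0.012945 mol
mol N = 2 × 0.03626 g N₂ ÷ 28.014 g/mol = 0.0025887 mol
Divide by the smallest (0.0025887 mol): C 4.001, H 5.000, N 1.000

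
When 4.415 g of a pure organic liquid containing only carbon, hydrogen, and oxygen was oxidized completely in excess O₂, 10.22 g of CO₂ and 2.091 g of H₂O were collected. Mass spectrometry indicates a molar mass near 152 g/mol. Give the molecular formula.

mol C = 10.22 g CO₂ ÷ 44.009 g/mol = 0.23223 mol
mol H = 2 × 2.091 g H₂O ÷ 18.015 g/mol = 0.23214 mol
mass O = 4.415 − (2.7893 + 0.23400) = 1.3917 g → mol O = 1.3917 ÷ 15.999 = 0.086990 mol
Divide by the smallest (0.086990 mol): C 2.670, H 2.669, O 1.000
Multiplying each by 3 gives whole numbers: C 8.01, H 8.01, O 3.00
Empirical formula: C8H8O3
Empirical-formula mass = 152.15 g/mol; 152 ÷ 152.15 ≈ 1, so the molecular formula is C8H8O3.

C8H8O3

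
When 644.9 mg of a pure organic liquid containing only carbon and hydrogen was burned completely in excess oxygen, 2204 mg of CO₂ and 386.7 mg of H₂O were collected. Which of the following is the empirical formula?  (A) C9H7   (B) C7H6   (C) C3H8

(B) C7H6

mol C = 2.204 g CO₂ ÷ 44.009 g/mol = 0.050081 mol
mol H = 2 × 0.3867 g H₂O ÷ 18.015 g/mol = 0.042931 mol
Divide by the smallest (0.042931 mol): C 1.167, H 1.000
Multiplying each by 6 gives whole numbers: C 7.00, H 6.00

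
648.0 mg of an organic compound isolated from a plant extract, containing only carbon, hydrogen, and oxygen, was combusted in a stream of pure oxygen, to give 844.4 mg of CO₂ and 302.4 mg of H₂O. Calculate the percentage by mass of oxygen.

mol C = 0.8444 g CO₂ ÷ 44.009 g/mol = 0.019187 mol
mol H = 2 × 0.3024 g H₂O ÷ 18.015 g/mol = 0.033572 mol
mass O = 0.6480 − (0.23045 + 0.033841) = 0.38370 g → mol O = 0.38370 ÷ 15.999 = 0.023983 mol
mass % O = 0.38370 g ÷ 0.6480 g × 100%

59.21%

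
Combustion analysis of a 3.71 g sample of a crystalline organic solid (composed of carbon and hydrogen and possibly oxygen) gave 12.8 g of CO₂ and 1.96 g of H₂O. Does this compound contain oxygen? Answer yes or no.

mol C = 12.8 g CO₂ ÷ 44.009 g/mol = 0.2908 mol
mol H = 2 × 1.96 g H₂O ÷ 18.015 g/mol = 0.2176 mol
C and H together account for 3.713 g — essentially the entire 3.71 g sample — so the compound contains no oxygen.

no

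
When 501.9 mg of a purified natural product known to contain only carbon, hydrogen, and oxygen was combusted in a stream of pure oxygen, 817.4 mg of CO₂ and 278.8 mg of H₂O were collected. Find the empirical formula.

C6H10O5

mol C = 0.8174 g CO₂ ÷ 44.009 g/mol = 0.018573 mol
mol H = 2 × 0.2788 g H₂O ÷ 18.015 g/mol = 0.030952 mol
mass O = 0.5019 − (0.22309 + 0.031200) = 0.24761 g → mol O = 0.24761 ÷ 15.999 = 0.015477 mol
Divide by the smallest (0.015477 mol): C 1.200, H 2.000, O 1.000
Multiplying each by 5 gives whole numbers: C 6.00, H 10.00, O 5.00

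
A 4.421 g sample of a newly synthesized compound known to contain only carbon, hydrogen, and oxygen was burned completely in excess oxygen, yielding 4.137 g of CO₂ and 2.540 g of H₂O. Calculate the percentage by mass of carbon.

mol C = 4.137 g CO₂ ÷ 44.009 g/mol = 0.094003 mol
mol H = 2 × 2.540 g H₂O ÷ 18.015 g/mol = 0.28199 mol
mass O = 4.421 − (1.1291 + 0.28424) = 3.0077 g → mol O = 3.0077 ÷ 15.999 = 0.18799 mol
mass % C = 1.1291 g ÷ 4.421 g × 100%

25.54%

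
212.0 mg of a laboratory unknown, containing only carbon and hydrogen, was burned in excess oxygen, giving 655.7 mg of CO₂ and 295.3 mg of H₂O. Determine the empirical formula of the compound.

mol C = 0.6557 g CO₂ ÷ 44.009 g/mol = 0.014899 mol
mol H = 2 × 0.2953 g H₂O ÷ 18.015 g/mol = 0.032784 mol
Divide by the smallest (0.014899 mol): C 1.000, H 2.200
Multiplying each by 5 gives whole numbers: C 5.00, H 11.00

C5H11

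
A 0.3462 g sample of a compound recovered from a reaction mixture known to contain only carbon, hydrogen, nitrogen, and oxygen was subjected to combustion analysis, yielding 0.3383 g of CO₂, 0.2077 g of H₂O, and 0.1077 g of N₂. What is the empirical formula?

CH3NO

mol C = 0.3383 g CO₂ ÷ 44.009 g/mol = 0.0076871 mol
mol H = 2 × 0.2077 g H₂O ÷ 18.015 g/mol = 0.023059 mol
mol N = 2 × 0.1077 g N₂ ÷ 28.014 g/mol = 0.0076890 mol
mass O = 0.3462 − (0.092329 + 0.023243 + 0.10770) = 0.12293 g → mol O = 0.12293 ÷ 15.999 = 0.0076835 mol
Divide by the smallest (0.0076835 mol): C 1.000, H 3.001, N 1.001, O 1.000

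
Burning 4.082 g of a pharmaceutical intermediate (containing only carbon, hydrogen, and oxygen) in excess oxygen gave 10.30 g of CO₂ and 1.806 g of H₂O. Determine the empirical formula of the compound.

C7H6O2

mol C = 10.30 g CO₂ ÷ 44.009 g/mol = 0.23404 mol
mol H = 2 × 1.806 g H₂O ÷ 18.015 g/mol = 0.20050 mol
mass O = 4.082 − (2.8111 + 0.20210) = 1.0688 g → mol O = 1.0688 ÷ 15.999 = 0.066805 mol
Divide by the smallest (0.066805 mol): C 3.503, H 3.001, O 1.000
Multiplying each by 2 gives whole numbers: C 7.01, H 6.00, O 2.00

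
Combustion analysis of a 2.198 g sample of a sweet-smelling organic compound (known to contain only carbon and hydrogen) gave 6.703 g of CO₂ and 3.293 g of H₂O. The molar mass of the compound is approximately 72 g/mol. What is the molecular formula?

mol C = 6.703 g CO₂ ÷ 44.009 g/mol = 0.15231 mol
mol H = 2 × 3.293 g H₂O ÷ 18.015 g/mol = 0.36558 mol
Divide by the smallest (0.15231 mol): C 1.000, H 2.400
Multiplying each by 5 gives whole numbers: C 5.00, H 12.00
Empirical formula: C5H12
Empirical-formula mass = 72.15 g/mol; 72 ÷ 72.15 ≈ 1, so the molecular formula is C5H12.

C5H12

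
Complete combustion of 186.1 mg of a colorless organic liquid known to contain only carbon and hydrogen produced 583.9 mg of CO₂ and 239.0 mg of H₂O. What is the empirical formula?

CH2

mol C = 0.5839 g CO₂ ÷ 44.009 g/mol = 0.013268 mol
mol H = 2 × 0.2390 g H₂O ÷ 18.015 g/mol = 0.026533 mol
Divide by the smallest (0.013268 mol): C 1.000, H 2.000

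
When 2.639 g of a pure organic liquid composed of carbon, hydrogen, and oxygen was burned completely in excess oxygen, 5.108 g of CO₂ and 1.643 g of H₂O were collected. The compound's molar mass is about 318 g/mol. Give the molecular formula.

mol C = 5.108 g CO₂ ÷ 44.009 g/mol = 0.11607 mol
mol H = 2 × 1.643 g H₂O ÷ 18.015 g/mol = 0.18240 mol
mass O = 2.639 − (1.3941 + 0.18386) = 1.0611 g → mol O = 1.0611 ÷ 15.999 = 0.066320 mol
Divide by the smallest (0.066320 mol): C 1.750, H 2.750, O 1.000
Multiplying each by 4 gives whole numbers: C 7.00, H 11.00, O 4.00
Empirical formula: C7H11O4
Empirical-formula mass = 159.16 g/mol; 318 ÷ 159.16 ≈ 2, so the molecular formula is C14H22O8.

C14H22O8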